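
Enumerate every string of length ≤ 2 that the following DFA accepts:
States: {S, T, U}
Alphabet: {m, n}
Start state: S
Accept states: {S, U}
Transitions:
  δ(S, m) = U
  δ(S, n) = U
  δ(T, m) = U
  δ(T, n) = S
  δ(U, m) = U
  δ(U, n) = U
ε, m, n, mm, mn, nm, nn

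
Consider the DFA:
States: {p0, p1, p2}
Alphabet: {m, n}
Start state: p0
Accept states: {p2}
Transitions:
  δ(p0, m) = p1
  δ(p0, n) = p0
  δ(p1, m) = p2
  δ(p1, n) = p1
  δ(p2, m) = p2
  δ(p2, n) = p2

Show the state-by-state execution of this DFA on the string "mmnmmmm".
read 'm': p0 → p1
  read 'm': p1 → p2
  read 'n': p2 → p2
  read 'm': p2 → p2
  read 'm': p2 → p2
  read 'm': p2 → p2
  read 'm': p2 → p2
p0 -> p1 -> p2 -> p2 -> p2 -> p2 -> p2 -> p2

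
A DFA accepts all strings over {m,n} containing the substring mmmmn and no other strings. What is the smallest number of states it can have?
By Myhill–Nerode, count the distinguishable equivalence classes: 6 classes — one per longest suffix of the input that is a prefix of 'mmmmn' (lengths 0 through 4), plus an absorbing 'already seen mmmmn' class.
6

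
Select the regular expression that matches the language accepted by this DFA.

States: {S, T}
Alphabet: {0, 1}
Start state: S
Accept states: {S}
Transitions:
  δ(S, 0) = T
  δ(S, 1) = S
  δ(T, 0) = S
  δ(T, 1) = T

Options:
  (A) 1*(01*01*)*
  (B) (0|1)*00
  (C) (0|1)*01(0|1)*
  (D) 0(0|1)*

Check each option against the DFA on short strings; one disagreement eliminates an option:
  (A) 1*(01*01*)*: agrees with the DFA on every string of length ≤ 6
  (B) (0|1)*00: on ε the DFA stays in S and accepts (S ∈ Accept), but the regex does not match it → eliminate
  (C) (0|1)*01(0|1)*: on ε the DFA stays in S and accepts (S ∈ Accept), but the regex does not match it → eliminate
  (D) 0(0|1)*: on ε the DFA stays in S and accepts (S ∈ Accept), but the regex does not match it → eliminate
Only (A) is consistent with the DFA.
(A) 1*(01*01*)*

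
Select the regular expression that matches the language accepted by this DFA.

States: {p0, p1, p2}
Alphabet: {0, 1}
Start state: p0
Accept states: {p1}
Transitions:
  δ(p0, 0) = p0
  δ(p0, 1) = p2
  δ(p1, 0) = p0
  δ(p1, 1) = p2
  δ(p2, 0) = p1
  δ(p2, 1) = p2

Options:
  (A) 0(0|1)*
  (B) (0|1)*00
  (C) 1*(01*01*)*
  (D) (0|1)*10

Check each option against the DFA on short strings; one disagreement eliminates an option:
  (A) 0(0|1)*: on '0' the DFA goes p0 → p0 and rejects (p0 ∉ Accept), but the regex matches it → eliminate
  (B) (0|1)*00: on '00' the DFA goes p0 → p0 → p0 and rejects (p0 ∉ Accept), but the regex matches it → eliminate
  (C) 1*(01*01*)*: on ε the DFA stays in p0 and rejects (p0 ∉ Accept), but the regex matches it → eliminate
  (D) (0|1)*10: agrees with the DFA on every string of length ≤ 6
Only (D) is consistent with the DFA.
(D) (0|1)*10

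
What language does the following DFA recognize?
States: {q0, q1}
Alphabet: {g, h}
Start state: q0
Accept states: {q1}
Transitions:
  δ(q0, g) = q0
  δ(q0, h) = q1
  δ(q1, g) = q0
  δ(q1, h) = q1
Testing a few strings:
  'g' → reject
  'ggh' → accept
  'gg' → reject
  'gh' → accept
State roles: q0=last symbol not h; q1=last symbol is h
All strings over {g,h} ending with h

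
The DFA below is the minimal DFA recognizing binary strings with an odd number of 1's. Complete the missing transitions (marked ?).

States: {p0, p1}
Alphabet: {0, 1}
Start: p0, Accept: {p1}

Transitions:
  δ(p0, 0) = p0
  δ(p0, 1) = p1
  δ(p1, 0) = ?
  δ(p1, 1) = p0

From the language and accept set, identify what each state tracks — p0: even number of 1's so far; p1: odd number of 1's so far.
Each missing δ(q, a) is the state matching the new tracked value after reading a.
δ(p1, 0) = p1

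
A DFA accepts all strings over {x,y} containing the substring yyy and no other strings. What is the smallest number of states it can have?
By Myhill–Nerode, count the distinguishable equivalence classes: 4 classes — one per longest suffix of the input that is a prefix of 'yyy' (lengths 0 through 2), plus an absorbing 'already seen yyy' class.
4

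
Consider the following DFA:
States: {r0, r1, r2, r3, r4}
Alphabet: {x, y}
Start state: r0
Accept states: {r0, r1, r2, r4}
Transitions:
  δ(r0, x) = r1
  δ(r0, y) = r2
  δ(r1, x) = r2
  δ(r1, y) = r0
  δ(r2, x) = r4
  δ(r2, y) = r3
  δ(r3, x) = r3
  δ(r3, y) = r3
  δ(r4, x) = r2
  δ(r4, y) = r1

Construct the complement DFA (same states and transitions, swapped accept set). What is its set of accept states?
Complement accept states = All states \ Original accept states
= {r0, r1, r2, r3, r4} \ {r0, r1, r2, r4}
{r3}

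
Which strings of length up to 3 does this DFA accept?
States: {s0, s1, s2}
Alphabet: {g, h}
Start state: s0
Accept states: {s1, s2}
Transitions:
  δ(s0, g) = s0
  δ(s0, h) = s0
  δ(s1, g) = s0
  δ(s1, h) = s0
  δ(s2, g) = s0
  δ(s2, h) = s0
None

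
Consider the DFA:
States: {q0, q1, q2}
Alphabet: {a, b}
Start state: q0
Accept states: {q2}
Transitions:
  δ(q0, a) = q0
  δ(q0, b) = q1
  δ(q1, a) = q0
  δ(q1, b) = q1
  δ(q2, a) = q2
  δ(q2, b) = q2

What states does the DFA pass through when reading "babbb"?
read 'b': q0 → q1
  read 'a': q1 → q0
  read 'b': q0 → q1
  read 'b': q1 → q1
  read 'b': q1 → q1
q0 -> q1 -> q0 -> q1 -> q1 -> q1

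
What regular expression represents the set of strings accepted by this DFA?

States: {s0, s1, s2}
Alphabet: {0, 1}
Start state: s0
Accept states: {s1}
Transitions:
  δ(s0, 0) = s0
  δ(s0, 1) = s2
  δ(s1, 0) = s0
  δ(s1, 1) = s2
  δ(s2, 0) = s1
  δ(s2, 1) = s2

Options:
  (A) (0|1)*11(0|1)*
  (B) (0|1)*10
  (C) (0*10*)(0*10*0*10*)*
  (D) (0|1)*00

Check each option against the DFA on short strings; one disagreement eliminates an option:
  (A) (0|1)*11(0|1)*: on '10' the DFA goes s0 → s2 → s1 and accepts (s1 ∈ Accept), but the regex does not match it → eliminate
  (B) (0|1)*10: agrees with the DFA on every string of length ≤ 6
  (C) (0*10*)(0*10*0*10*)*: on '1' the DFA goes s0 → s2 and rejects (s2 ∉ Accept), but the regex matches it → eliminate
  (D) (0|1)*00: on '00' the DFA goes s0 → s0 → s0 and rejects (s0 ∉ Accept), but the regex matches it → eliminate
Only (B) is consistent with the DFA.
(B) (0|1)*10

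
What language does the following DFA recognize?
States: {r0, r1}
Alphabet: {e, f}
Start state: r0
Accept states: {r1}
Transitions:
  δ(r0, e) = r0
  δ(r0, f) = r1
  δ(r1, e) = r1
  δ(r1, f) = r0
Testing a few strings:
  'fef' → reject
  'eee' → reject
  'e' → reject
  'ef' → accept
State roles: r0=even number of f's so far; r1=odd number of f's so far
All strings over {e,f} with an odd number of f's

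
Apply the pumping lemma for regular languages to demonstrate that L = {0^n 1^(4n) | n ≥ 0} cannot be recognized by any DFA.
Assume L is regular with pumping length p. Idea: pumping the 0-block breaks the 1:4 ratio.
Choose s = 0^p 1^(4p) (length 5p ≥ p). By the pumping lemma, s = xyz with |xy| ≤ p, |y| > 0, so y = 0^k with k ≥ 1. Then xy²z = 0^(p+k) 1^(4p). For this to be in L we would need 4p = 4(p+k), i.e. 4k = 0, contradicting k ≥ 1. So xy²z ∉ L.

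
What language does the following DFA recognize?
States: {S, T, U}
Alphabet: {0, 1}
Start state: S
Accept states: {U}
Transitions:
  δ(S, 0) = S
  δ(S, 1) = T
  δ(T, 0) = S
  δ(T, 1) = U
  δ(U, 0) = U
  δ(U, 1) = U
Testing a few strings:
  '0100' → reject
  '110' → accept
  '11' → accept
  '10' → reject
State roles: S=no progress toward 11; T=one trailing 1; U=substring 11 seen
All binary strings containing the substring 11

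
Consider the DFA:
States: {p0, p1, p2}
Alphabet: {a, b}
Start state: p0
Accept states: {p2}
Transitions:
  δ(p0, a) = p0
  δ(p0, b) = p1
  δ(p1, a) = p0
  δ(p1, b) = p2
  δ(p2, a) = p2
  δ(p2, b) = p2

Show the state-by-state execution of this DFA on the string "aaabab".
read 'a': p0 → p0
  read 'a': p0 → p0
  read 'a': p0 → p0
  read 'b': p0 → p1
  read 'a': p1 → p0
  read 'b': p0 → p1
p0 -> p0 -> p0 -> p0 -> p1 -> p0 -> p1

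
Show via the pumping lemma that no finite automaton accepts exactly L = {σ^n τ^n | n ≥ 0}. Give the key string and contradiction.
Assume L is regular with pumping length p. Idea: pumping the σ-block changes the count balance.
Choose s = σ^p τ^p (length 2p ≥ p). By the pumping lemma, s = xyz with |xy| ≤ p, |y| > 0. So y = σ^k for some k > 0 (since xy is entirely within the σ's). Pumping gives xy²z = σ^(p+k) τ^p, which is not in L since p+k ≠ p.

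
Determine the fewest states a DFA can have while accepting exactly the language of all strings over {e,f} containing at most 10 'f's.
By Myhill–Nerode, count the distinguishable equivalence classes: 12 classes — having seen 0, 1, …, 10, or >10 copies of 'f'; counts 0 through 10 are accepting and >10 is dead.
12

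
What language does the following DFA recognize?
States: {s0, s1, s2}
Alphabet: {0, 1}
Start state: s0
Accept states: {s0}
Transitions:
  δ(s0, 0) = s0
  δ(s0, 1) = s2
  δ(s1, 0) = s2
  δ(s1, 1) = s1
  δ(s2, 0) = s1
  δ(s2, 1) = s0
Testing a few strings:
  '10' → reject
  '100' → reject
  '111' → reject
  '1' → reject
State roles: s0=value ≡ 0 (mod 3); s1=value ≡ 2 (mod 3); s2=value ≡ 1 (mod 3)
All binary strings representing a multiple of 3 (read in base 2; leading zeros allowed and ε counts as 0)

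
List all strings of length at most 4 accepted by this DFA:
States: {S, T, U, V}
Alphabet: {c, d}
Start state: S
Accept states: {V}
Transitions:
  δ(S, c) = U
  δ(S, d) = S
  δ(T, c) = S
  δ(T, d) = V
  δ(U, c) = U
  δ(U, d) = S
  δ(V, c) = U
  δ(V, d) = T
None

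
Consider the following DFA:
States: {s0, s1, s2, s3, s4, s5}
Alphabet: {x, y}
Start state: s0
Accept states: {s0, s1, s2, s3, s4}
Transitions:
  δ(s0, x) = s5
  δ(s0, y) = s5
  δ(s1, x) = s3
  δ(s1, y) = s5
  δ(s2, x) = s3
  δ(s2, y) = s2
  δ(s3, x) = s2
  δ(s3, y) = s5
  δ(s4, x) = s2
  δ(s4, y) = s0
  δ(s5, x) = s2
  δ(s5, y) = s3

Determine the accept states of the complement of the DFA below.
Complement accept states = All states \ Original accept states
= {s0, s1, s2, s3, s4, s5} \ {s0, s1, s2, s3, s4}
{s5}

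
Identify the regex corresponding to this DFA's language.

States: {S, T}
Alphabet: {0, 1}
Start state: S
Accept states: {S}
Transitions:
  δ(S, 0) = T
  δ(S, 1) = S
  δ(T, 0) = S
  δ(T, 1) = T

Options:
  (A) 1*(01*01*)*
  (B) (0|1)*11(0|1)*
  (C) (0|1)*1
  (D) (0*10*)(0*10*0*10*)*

Check each option against the DFA on short strings; one disagreement eliminates an option:
  (A) 1*(01*01*)*: agrees with the DFA on every string of length ≤ 6
  (B) (0|1)*11(0|1)*: on ε the DFA stays in S and accepts (S ∈ Accept), but the regex does not match it → eliminate
  (C) (0|1)*1: on ε the DFA stays in S and accepts (S ∈ Accept), but the regex does not match it → eliminate
  (D) (0*10*)(0*10*0*10*)*: on ε the DFA stays in S and accepts (S ∈ Accept), but the regex does not match it → eliminate
Only (A) is consistent with the DFA.
(A) 1*(01*01*)*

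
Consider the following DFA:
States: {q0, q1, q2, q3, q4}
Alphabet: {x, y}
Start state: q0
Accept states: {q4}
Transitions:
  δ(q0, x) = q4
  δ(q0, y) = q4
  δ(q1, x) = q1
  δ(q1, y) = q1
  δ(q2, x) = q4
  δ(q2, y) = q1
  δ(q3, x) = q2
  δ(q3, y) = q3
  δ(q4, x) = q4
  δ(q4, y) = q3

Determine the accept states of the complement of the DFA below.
Complement accept states = All states \ Original accept states
= {q0, q1, q2, q3, q4} \ {q4}
{q0, q1, q2, q3}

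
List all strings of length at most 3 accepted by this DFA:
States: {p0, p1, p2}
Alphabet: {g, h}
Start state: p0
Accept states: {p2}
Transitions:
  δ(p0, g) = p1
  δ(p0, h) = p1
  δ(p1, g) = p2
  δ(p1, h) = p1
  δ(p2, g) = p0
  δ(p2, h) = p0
gg, hg, ghg, hhg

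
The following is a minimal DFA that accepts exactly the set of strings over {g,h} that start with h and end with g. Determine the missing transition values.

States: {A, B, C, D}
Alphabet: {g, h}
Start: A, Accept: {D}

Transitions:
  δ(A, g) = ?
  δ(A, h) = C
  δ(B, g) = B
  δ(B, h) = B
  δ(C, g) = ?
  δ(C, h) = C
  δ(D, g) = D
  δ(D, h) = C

From the language and accept set, identify what each state tracks — A: no input read; B: started with g (dead); C: started with h, last symbol h; D: started with h, last symbol g.
Each missing δ(q, a) is the state matching the new tracked value after reading a.
δ(A, g) = B; δ(C, g) = D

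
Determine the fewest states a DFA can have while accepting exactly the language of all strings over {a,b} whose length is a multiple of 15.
By Myhill–Nerode, count the distinguishable equivalence classes: 15 classes — one per residue of the length mod 15; class i is distinguished from class j by any string of length (15 − i) mod 15.
15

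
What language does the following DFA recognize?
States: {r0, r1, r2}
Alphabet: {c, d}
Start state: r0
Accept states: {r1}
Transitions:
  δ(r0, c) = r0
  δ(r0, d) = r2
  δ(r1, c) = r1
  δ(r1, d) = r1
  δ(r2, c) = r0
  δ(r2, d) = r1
Testing a few strings:
  'd' → reject
  'ccdd' → accept
  'dd' → accept
  'ddd' → accept
State roles: r0=no progress toward dd; r1=substring dd seen; r2=one trailing d
All strings over {c,d} containing the substring dd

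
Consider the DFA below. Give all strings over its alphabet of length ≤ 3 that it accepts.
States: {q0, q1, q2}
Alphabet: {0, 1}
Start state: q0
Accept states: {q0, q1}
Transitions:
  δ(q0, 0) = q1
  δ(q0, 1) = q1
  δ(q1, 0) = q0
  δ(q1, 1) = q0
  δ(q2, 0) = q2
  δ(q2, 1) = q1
ε, 0, 1, 00, 01, 10, 11, 000, 001, 010, 011, 100, 101, 110, 111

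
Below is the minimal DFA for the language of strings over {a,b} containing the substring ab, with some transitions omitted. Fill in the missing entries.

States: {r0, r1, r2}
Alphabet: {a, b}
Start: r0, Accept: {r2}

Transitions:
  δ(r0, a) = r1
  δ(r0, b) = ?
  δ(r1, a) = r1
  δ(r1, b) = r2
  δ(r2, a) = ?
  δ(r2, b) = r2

From the language and accept set, identify what each state tracks — r0: no a seen yet; r1: seen a a, waiting for b; r2: substring ab seen.
Each missing δ(q, a) is the state matching the new tracked value after reading a.
δ(r0, b) = r0; δ(r2, a) = r2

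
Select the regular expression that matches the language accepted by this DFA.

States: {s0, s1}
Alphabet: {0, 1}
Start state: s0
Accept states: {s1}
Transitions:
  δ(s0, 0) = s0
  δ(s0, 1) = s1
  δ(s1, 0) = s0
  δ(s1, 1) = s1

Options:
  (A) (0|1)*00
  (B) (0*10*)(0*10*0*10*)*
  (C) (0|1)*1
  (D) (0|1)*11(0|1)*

Check each option against the DFA on short strings; one disagreement eliminates an option:
  (A) (0|1)*00: on '1' the DFA goes s0 → s1 and accepts (s1 ∈ Accept), but the regex does not match it → eliminate
  (B) (0*10*)(0*10*0*10*)*: on '10' the DFA goes s0 → s1 → s0 and rejects (s0 ∉ Accept), but the regex matches it → eliminate
  (C) (0|1)*1: agrees with the DFA on every string of length ≤ 6
  (D) (0|1)*11(0|1)*: on '1' the DFA goes s0 → s1 and accepts (s1 ∈ Accept), but the regex does not match it → eliminate
Only (C) is consistent with the DFA.
(C) (0|1)*1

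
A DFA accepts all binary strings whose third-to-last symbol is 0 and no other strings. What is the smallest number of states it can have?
By Myhill–Nerode, count the distinguishable equivalence classes: 2^3 = 8 classes — the DFA must remember the last 3 symbols read; every pair of distinct length-3 suffixes is distinguishable by some continuation.
8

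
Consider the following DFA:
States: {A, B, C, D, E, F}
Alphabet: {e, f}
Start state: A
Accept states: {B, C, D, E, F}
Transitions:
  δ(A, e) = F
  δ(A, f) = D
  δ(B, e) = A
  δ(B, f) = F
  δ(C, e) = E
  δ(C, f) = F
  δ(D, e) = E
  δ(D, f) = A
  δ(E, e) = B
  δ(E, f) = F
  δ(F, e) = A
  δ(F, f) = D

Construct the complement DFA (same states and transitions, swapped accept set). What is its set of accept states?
Complement accept states = All states \ Original accept states
= {A, B, C, D, E, F} \ {B, C, D, E, F}
{A}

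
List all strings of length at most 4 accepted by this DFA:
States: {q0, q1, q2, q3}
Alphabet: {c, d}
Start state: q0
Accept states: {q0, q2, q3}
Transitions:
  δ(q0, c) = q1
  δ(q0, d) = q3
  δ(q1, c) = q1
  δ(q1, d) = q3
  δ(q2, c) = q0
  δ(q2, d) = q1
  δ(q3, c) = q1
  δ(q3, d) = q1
ε, d, cd, ccd, dcd, ddd, cccd, cdcd, cddd, dccd, ddcd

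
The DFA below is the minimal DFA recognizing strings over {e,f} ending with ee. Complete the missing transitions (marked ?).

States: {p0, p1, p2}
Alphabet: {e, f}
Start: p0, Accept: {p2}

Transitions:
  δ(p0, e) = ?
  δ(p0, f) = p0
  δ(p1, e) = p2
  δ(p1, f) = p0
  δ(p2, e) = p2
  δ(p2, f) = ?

From the language and accept set, identify what each state tracks — p0: last symbol not e; p1: one trailing e; p2: two trailing e's.
Each missing δ(q, a) is the state matching the new tracked value after reading a.
δ(p0, e) = p1; δ(p2, f) = p0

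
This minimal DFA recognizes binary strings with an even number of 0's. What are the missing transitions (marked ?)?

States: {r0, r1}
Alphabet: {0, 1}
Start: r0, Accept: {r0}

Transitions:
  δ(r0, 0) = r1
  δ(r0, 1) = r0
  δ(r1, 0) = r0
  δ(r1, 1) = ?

From the language and accept set, identify what each state tracks — r0: even number of 0's so far; r1: odd number of 0's so far.
Each missing δ(q, a) is the state matching the new tracked value after reading a.
δ(r1, 1) = r1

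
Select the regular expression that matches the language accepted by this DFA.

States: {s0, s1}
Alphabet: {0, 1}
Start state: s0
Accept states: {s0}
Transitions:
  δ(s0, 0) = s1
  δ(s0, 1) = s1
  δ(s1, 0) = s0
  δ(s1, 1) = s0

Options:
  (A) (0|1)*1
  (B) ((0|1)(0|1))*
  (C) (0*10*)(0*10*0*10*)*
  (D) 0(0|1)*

Check each option against the DFA on short strings; one disagreement eliminates an option:
  (A) (0|1)*1: on ε the DFA stays in s0 and accepts (s0 ∈ Accept), but the regex does not match it → eliminate
  (B) ((0|1)(0|1))*: agrees with the DFA on every string of length ≤ 6
  (C) (0*10*)(0*10*0*10*)*: on ε the DFA stays in s0 and accepts (s0 ∈ Accept), but the regex does not match it → eliminate
  (D) 0(0|1)*: on ε the DFA stays in s0 and accepts (s0 ∈ Accept), but the regex does not match it → eliminate
Only (B) is consistent with the DFA.
(B) ((0|1)(0|1))*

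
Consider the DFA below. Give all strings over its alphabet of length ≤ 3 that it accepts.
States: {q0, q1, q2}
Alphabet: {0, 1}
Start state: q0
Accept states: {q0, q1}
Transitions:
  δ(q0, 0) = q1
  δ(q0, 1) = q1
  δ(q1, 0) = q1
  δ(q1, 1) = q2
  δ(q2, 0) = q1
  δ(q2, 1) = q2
ε, 0, 1, 00, 10, 000, 010, 100, 110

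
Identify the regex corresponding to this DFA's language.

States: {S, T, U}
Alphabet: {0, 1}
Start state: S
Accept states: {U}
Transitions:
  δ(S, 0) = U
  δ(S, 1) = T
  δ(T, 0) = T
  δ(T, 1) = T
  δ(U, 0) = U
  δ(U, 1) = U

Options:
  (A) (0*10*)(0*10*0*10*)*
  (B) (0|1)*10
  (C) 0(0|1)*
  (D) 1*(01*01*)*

Check each option against the DFA on short strings; one disagreement eliminates an option:
  (A) (0*10*)(0*10*0*10*)*: on '0' the DFA goes S → U and accepts (U ∈ Accept), but the regex does not match it → eliminate
  (B) (0|1)*10: on '0' the DFA goes S → U and accepts (U ∈ Accept), but the regex does not match it → eliminate
  (C) 0(0|1)*: agrees with the DFA on every string of length ≤ 6
  (D) 1*(01*01*)*: on ε the DFA stays in S and rejects (S ∉ Accept), but the regex matches it → eliminate
Only (C) is consistent with the DFA.
(C) 0(0|1)*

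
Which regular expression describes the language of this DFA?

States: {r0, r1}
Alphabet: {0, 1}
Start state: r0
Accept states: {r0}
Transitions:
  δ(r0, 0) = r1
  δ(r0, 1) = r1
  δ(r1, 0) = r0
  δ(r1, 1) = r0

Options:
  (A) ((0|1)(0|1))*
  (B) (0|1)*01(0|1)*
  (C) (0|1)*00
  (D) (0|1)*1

Check each option against the DFA on short strings; one disagreement eliminates an option:
  (A) ((0|1)(0|1))*: agrees with the DFA on every string of length ≤ 6
  (B) (0|1)*01(0|1)*: on ε the DFA stays in r0 and accepts (r0 ∈ Accept), but the regex does not match it → eliminate
  (C) (0|1)*00: on ε the DFA stays in r0 and accepts (r0 ∈ Accept), but the regex does not match it → eliminate
  (D) (0|1)*1: on ε the DFA stays in r0 and accepts (r0 ∈ Accept), but the regex does not match it → eliminate
Only (A) is consistent with the DFA.
(A) ((0|1)(0|1))*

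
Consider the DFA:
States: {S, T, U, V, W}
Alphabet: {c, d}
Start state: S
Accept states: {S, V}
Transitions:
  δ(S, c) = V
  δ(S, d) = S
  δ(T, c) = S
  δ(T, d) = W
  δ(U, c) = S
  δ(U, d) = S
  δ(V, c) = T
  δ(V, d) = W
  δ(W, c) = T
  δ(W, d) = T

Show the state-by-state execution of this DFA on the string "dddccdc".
read 'd': S → S
  read 'd': S → S
  read 'd': S → S
  read 'c': S → V
  read 'c': V → T
  read 'd': T → W
  read 'c': W → T
S -> S -> S -> S -> V -> T -> W -> T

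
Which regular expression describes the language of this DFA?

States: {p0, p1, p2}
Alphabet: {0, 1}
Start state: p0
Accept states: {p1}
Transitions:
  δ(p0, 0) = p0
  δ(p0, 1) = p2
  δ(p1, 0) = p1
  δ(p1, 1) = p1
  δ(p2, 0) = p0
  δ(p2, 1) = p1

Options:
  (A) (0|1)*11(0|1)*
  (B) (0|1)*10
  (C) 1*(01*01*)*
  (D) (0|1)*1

Check each option against the DFA on short strings; one disagreement eliminates an option:
  (A) (0|1)*11(0|1)*: agrees with the DFA on every string of length ≤ 6
  (B) (0|1)*10: on '10' the DFA goes p0 → p2 → p0 and rejects (p0 ∉ Accept), but the regex matches it → eliminate
  (C) 1*(01*01*)*: on ε the DFA stays in p0 and rejects (p0 ∉ Accept), but the regex matches it → eliminate
  (D) (0|1)*1: on '1' the DFA goes p0 → p2 and rejects (p2 ∉ Accept), but the regex matches it → eliminate
Only (A) is consistent with the DFA.
(A) (0|1)*11(0|1)*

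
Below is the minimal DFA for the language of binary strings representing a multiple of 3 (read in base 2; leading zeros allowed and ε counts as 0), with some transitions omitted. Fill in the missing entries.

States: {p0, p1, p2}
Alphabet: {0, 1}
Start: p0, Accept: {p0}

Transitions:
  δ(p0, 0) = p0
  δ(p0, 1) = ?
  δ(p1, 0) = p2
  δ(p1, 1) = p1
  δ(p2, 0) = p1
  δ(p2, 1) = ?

From the language and accept set, identify what each state tracks — p0: value ≡ 0 (mod 3); p1: value ≡ 2 (mod 3); p2: value ≡ 1 (mod 3).
Each missing δ(q, a) is the state matching the new tracked value after reading a.
δ(p0, 1) = p2; δ(p2, 1) = p0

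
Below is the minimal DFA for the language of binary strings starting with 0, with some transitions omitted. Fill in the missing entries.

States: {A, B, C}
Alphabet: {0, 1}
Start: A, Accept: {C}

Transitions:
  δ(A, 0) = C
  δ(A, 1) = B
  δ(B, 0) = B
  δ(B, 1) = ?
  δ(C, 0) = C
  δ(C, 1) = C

From the language and accept set, identify what each state tracks — A: no input read; B: started with 1 (dead); C: started with 0.
Each missing δ(q, a) is the state matching the new tracked value after reading a.
δ(B, 1) = B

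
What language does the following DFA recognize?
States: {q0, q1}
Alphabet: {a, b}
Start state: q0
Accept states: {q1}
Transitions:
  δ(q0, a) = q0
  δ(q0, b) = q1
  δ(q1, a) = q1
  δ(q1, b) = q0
Testing a few strings:
  'baa' → accept
  'a' → reject
  'aa' → reject
  'b' → accept
State roles: q0=even number of b's so far; q1=odd number of b's so far
All strings over {a,b} with an odd number of b's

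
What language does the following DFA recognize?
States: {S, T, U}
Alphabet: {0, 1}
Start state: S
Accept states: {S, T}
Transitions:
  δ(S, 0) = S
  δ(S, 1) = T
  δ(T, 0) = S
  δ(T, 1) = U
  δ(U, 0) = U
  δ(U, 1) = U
Testing a few strings:
  '1' → accept
  '1110' → reject
  '1010' → accept
  '010' → accept
State roles: S=last symbol not 1 (ok); T=last symbol 1 (ok); U=saw 11 (dead)
All binary strings with no two consecutive 1's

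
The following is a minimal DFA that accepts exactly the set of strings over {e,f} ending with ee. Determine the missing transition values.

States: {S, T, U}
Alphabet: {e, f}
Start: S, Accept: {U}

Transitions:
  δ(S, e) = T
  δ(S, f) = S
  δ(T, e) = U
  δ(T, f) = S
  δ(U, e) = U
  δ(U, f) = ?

From the language and accept set, identify what each state tracks — S: last symbol not e; T: one trailing e; U: two trailing e's.
Each missing δ(q, a) is the state matching the new tracked value after reading a.
δ(U, f) = S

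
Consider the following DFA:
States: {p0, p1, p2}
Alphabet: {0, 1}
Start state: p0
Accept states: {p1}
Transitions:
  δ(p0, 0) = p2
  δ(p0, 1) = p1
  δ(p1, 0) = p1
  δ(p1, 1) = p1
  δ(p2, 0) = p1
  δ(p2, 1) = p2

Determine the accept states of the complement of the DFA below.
Complement accept states = All states \ Original accept states
= {p0, p1, p2} \ {p1}
{p0, p2}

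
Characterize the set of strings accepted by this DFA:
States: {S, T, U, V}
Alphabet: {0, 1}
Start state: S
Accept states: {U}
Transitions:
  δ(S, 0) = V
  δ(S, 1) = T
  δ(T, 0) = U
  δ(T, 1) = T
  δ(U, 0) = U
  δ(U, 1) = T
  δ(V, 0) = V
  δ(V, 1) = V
Testing a few strings:
  '1100' → accept
  '10' → accept
  '11' → reject
  '011' → reject
State roles: S=no input read; T=started with 1, last symbol 1; U=started with 1, last symbol 0; V=started with 0 (dead)
All binary strings that start with 1 and end with 0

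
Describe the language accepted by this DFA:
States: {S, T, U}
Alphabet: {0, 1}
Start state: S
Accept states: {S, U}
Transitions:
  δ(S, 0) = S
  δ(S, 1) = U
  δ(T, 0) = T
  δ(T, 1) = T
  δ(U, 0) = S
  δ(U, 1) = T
Testing a few strings:
  '0000' → accept
  '0' → accept
  '011' → reject
  '1' → accept
State roles: S=last symbol not 1 (ok); T=saw 11 (dead); U=last symbol 1 (ok)
All binary strings with no two consecutive 1's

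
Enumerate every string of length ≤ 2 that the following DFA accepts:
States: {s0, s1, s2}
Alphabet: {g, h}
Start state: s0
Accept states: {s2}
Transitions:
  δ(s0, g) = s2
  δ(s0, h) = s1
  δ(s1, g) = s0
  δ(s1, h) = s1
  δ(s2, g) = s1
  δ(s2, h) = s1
g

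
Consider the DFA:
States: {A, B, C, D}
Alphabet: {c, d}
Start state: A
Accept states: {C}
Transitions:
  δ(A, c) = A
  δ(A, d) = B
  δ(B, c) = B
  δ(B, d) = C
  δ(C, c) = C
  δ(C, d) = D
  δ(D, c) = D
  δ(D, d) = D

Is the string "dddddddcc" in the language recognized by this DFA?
Processing string "dddddddcc":
  A --d--> B
  B --d--> C
  C --d--> D
  D --d--> D
  D --d--> D
  D --d--> D
  D --d--> D
  D --c--> D
  D --c--> D
Final state: D
Accept states: {C}
No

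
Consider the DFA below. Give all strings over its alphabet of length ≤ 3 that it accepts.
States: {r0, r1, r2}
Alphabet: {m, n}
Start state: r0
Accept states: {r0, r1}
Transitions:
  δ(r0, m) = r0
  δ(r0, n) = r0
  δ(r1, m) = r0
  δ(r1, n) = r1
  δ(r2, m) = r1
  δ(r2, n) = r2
ε, m, n, mm, mn, nm, nn, mmm, mmn, mnm, mnn, nmm, nmn, nnm, nnn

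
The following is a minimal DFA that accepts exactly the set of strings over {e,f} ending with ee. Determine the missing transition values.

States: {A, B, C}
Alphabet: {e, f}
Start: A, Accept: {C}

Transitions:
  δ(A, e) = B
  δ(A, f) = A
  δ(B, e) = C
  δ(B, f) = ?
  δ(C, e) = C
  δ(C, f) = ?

From the language and accept set, identify what each state tracks — A: last symbol not e; B: one trailing e; C: two trailing e's.
Each missing δ(q, a) is the state matching the new tracked value after reading a.
δ(B, f) = A; δ(C, f) = A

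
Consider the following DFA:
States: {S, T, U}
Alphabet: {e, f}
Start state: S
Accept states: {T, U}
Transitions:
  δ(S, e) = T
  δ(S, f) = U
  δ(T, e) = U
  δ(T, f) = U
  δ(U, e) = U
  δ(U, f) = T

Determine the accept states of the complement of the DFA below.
Complement accept states = All states \ Original accept states
= {S, T, U} \ {T, U}
{S}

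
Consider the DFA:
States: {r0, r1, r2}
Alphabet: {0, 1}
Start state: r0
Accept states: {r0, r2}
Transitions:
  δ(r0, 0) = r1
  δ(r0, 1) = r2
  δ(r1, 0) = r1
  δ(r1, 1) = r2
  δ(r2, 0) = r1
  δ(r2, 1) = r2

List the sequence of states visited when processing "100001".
read '1': r0 → r2
  read '0': r2 → r1
  read '0': r1 → r1
  read '0': r1 → r1
  read '0': r1 → r1
  read '1': r1 → r2
r0 -> r2 -> r1 -> r1 -> r1 -> r1 -> r2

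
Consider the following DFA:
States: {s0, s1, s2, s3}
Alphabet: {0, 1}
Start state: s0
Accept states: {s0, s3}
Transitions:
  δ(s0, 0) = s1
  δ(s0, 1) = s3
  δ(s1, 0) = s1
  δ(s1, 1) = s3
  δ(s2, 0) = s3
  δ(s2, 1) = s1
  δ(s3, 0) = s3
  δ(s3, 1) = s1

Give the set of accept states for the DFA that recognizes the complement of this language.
Complement accept states = All states \ Original accept states
= {s0, s1, s2, s3} \ {s0, s3}
{s1, s2}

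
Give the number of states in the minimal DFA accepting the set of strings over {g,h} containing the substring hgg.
By Myhill–Nerode, count the distinguishable equivalence classes: 4 classes — one per longest suffix of the input that is a prefix of 'hgg' (lengths 0 through 2), plus an absorbing 'already seen hgg' class.
4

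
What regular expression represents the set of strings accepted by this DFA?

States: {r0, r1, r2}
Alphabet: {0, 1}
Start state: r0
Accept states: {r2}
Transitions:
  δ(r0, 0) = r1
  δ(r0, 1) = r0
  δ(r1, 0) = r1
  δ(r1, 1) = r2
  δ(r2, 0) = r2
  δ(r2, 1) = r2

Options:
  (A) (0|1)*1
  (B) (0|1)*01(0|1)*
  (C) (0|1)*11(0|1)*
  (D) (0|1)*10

Check each option against the DFA on short strings; one disagreement eliminates an option:
  (A) (0|1)*1: on '1' the DFA goes r0 → r0 and rejects (r0 ∉ Accept), but the regex matches it → eliminate
  (B) (0|1)*01(0|1)*: agrees with the DFA on every string of length ≤ 6
  (C) (0|1)*11(0|1)*: on '01' the DFA goes r0 → r1 → r2 and accepts (r2 ∈ Accept), but the regex does not match it → eliminate
  (D) (0|1)*10: on '01' the DFA goes r0 → r1 → r2 and accepts (r2 ∈ Accept), but the regex does not match it → eliminate
Only (B) is consistent with the DFA.
(B) (0|1)*01(0|1)*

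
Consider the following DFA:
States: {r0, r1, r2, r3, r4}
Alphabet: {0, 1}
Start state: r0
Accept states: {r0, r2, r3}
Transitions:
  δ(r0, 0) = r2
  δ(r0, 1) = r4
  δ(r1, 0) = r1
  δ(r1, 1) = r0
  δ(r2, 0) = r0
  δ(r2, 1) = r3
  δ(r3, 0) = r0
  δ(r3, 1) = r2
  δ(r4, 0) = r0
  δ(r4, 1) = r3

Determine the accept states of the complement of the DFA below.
Complement accept states = All states \ Original accept states
= {r0, r1, r2, r3, r4} \ {r0, r2, r3}
{r1, r4}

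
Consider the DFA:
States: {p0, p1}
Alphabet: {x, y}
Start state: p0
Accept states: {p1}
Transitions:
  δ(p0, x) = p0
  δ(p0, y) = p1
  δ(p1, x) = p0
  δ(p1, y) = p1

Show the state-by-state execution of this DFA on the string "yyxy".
read 'y': p0 → p1
  read 'y': p1 → p1
  read 'x': p1 → p0
  read 'y': p0 → p1
p0 -> p1 -> p1 -> p0 -> p1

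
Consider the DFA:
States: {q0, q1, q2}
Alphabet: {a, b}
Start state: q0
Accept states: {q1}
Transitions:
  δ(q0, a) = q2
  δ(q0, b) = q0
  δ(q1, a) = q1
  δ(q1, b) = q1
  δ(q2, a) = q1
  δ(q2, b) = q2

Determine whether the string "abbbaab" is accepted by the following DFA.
Processing string "abbbaab":
  q0 --a--> q2
  q2 --b--> q2
  q2 --b--> q2
  q2 --b--> q2
  q2 --a--> q1
  q1 --a--> q1
  q1 --b--> q1
Final state: q1
Accept states: {q1}
Yes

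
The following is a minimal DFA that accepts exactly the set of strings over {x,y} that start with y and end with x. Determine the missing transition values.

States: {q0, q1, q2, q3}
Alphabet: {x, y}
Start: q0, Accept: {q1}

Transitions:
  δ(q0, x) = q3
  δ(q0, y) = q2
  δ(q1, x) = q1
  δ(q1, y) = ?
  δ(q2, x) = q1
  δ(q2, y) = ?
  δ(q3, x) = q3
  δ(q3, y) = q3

From the language and accept set, identify what each state tracks — q0: no input read; q1: started with y, last symbol x; q2: started with y, last symbol y; q3: started with x (dead).
Each missing δ(q, a) is the state matching the new tracked value after reading a.
δ(q1, y) = q2; δ(q2, y) = q2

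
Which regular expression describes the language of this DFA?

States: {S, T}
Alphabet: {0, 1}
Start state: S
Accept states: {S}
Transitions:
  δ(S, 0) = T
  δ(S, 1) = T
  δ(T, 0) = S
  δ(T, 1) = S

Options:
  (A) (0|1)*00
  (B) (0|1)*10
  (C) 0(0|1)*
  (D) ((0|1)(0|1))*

Check each option against the DFA on short strings; one disagreement eliminates an option:
  (A) (0|1)*00: on ε the DFA stays in S and accepts (S ∈ Accept), but the regex does not match it → eliminate
  (B) (0|1)*10: on ε the DFA stays in S and accepts (S ∈ Accept), but the regex does not match it → eliminate
  (C) 0(0|1)*: on ε the DFA stays in S and accepts (S ∈ Accept), but the regex does not match it → eliminate
  (D) ((0|1)(0|1))*: agrees with the DFA on every string of length ≤ 6
Only (D) is consistent with the DFA.
(D) ((0|1)(0|1))*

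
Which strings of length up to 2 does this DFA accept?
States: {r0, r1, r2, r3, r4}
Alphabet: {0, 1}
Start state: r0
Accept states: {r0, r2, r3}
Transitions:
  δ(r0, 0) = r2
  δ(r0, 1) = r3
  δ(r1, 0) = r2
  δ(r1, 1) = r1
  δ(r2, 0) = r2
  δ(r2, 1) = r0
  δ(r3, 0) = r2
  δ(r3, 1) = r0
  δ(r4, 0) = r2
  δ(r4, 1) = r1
ε, 0, 1, 00, 01, 10, 11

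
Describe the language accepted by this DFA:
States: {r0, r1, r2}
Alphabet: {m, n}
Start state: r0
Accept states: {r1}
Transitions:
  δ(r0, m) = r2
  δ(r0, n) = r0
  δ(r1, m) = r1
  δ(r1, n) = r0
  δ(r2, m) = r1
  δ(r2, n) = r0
Testing a few strings:
  'nmn' → reject
  'mmnn' → reject
  'mmm' → accept
  'm' → reject
State roles: r0=last symbol not m; r1=two trailing m's; r2=one trailing m
All strings over {m,n} ending with mm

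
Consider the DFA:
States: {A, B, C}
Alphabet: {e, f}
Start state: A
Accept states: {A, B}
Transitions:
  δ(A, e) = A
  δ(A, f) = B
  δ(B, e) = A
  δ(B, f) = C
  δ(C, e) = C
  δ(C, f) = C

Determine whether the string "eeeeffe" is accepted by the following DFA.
Processing string "eeeeffe":
  A --e--> A
  A --e--> A
  A --e--> A
  A --e--> A
  A --f--> B
  B --f--> C
  C --e--> C
Final state: C
Accept states: {A, B}
No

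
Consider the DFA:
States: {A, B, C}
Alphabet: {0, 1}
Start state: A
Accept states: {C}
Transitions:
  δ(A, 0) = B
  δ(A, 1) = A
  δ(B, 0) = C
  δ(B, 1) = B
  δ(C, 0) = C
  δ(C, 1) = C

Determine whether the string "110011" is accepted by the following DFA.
Processing string "110011":
  A --1--> A
  A --1--> A
  A --0--> B
  B --0--> C
  C --1--> C
  C --1--> C
Final state: C
Accept states: {C}
Yes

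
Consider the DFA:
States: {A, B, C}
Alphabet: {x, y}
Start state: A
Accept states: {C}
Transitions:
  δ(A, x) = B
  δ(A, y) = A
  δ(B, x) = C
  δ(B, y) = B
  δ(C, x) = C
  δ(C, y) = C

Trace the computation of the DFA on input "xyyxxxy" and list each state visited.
read 'x': A → B
  read 'y': B → B
  read 'y': B → B
  read 'x': B → C
  read 'x': C → C
  read 'x': C → C
  read 'y': C → C
A -> B -> B -> B -> C -> C -> C -> C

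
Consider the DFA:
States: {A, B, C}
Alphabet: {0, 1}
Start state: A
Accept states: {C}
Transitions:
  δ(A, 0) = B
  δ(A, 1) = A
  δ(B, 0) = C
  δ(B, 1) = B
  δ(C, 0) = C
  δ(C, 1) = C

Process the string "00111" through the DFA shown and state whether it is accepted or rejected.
Processing string "00111":
  A --0--> B
  B --0--> C
  C --1--> C
  C --1--> C
  C --1--> C
Final state: C
Accept states: {C}
Yes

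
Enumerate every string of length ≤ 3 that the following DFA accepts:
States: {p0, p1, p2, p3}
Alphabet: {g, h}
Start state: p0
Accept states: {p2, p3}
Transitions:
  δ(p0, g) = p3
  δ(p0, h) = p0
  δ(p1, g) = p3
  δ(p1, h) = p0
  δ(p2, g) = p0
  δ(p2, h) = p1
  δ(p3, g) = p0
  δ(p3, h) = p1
g, hg, ggg, ghg, hhg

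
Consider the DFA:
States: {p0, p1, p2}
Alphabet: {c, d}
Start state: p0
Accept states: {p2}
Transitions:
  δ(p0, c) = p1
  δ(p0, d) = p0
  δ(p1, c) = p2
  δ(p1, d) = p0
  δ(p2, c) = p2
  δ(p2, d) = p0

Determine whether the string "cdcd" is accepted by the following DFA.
Processing string "cdcd":
  p0 --c--> p1
  p1 --d--> p0
  p0 --c--> p1
  p1 --d--> p0
Final state: p0
Accept states: {p2}
No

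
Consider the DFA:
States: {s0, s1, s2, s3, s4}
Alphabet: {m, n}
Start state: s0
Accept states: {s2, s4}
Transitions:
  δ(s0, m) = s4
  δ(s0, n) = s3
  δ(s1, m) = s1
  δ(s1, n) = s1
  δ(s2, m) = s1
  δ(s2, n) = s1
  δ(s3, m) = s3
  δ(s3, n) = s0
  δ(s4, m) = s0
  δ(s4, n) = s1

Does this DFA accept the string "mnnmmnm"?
Processing string "mnnmmnm":
  s0 --m--> s4
  s4 --n--> s1
  s1 --n--> s1
  s1 --m--> s1
  s1 --m--> s1
  s1 --n--> s1
  s1 --m--> s1
Final state: s1
Accept states: {s2, s4}
No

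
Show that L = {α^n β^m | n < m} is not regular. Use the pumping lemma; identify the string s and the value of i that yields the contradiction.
Assume L is regular with pumping length p. Idea: pumping up the α-block makes the α-count reach the β-count.
Choose s = α^p β^(p+1) ∈ L. By the pumping lemma, s = xyz with |xy| ≤ p, |y| > 0, so y = α^k with k ≥ 1. Then xy²z = α^(p+k) β^(p+1). Since p+k ≥ p+1, the number of α's is no longer strictly less than the number of β's, so xy²z ∉ L.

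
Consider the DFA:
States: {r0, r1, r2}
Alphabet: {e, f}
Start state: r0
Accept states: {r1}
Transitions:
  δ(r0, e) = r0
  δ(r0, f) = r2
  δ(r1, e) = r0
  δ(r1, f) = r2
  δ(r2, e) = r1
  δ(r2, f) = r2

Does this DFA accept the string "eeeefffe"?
Processing string "eeeefffe":
  r0 --e--> r0
  r0 --e--> r0
  r0 --e--> r0
  r0 --e--> r0
  r0 --f--> r2
  r2 --f--> r2
  r2 --f--> r2
  r2 --e--> r1
Final state: r1
Accept states: {r1}
Yes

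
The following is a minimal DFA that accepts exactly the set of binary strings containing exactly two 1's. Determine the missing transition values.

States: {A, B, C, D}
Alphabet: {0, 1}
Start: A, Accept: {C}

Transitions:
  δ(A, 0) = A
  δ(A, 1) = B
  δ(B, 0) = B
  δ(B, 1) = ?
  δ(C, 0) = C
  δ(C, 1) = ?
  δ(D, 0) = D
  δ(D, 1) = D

From the language and accept set, identify what each state tracks — A: zero 1's; B: one 1; C: two 1's; D: ≥ three 1's (dead).
Each missing δ(q, a) is the state matching the new tracked value after reading a.
δ(B, 1) = C; δ(C, 1) = D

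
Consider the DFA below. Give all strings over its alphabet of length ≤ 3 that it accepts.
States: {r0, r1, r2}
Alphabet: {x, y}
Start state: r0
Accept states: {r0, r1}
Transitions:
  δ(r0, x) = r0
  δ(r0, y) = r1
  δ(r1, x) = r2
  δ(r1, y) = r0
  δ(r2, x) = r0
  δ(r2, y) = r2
ε, x, y, xx, xy, yy, xxx, xxy, xyy, yxx, yyx, yyy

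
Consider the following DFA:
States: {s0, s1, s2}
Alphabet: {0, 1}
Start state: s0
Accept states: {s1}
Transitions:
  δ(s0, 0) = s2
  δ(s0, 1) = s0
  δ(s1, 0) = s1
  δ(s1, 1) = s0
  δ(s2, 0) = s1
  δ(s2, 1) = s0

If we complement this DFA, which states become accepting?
Complement accept states = All states \ Original accept states
= {s0, s1, s2} \ {s1}
{s0, s2}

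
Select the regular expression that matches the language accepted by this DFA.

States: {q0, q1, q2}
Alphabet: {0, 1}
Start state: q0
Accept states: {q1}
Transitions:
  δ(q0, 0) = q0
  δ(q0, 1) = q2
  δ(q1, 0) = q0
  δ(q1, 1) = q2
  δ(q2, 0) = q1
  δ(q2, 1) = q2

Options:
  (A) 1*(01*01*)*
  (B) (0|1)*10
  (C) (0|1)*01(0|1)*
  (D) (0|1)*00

Check each option against the DFA on short strings; one disagreement eliminates an option:
  (A) 1*(01*01*)*: on ε the DFA stays in q0 and rejects (q0 ∉ Accept), but the regex matches it → eliminate
  (B) (0|1)*10: agrees with the DFA on every string of length ≤ 6
  (C) (0|1)*01(0|1)*: on '01' the DFA goes q0 → q0 → q2 and rejects (q2 ∉ Accept), but the regex matches it → eliminate
  (D) (0|1)*00: on '00' the DFA goes q0 → q0 → q0 and rejects (q0 ∉ Accept), but the regex matches it → eliminate
Only (B) is consistent with the DFA.
(B) (0|1)*10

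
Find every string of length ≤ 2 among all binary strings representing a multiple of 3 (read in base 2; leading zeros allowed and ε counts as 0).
ε, 0, 00, 11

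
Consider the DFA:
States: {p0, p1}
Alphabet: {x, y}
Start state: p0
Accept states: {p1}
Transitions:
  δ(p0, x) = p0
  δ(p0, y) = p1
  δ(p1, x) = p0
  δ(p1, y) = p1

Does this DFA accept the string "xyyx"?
Processing string "xyyx":
  p0 --x--> p0
  p0 --y--> p1
  p1 --y--> p1
  p1 --x--> p0
Final state: p0
Accept states: {p1}
No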